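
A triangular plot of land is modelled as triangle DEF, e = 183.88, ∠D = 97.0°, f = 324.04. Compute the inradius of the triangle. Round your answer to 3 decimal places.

By the law of cosines, d² = e² + f² − 2·e·f·cos D = 1.5334e+05, so d ≈ 391.58.
Area = ½·e·f·sin D ≈ 29570.
Semiperimeter s = (391.58+183.88+324.04)/2 = 449.75.
Inradius = area/s = 29570/449.75 ≈ 65.748.

65.748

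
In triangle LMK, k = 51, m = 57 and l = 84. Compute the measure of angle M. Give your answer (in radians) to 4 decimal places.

By the law of cosines, cos M = (k² + l² − m²) / (2·k·l) ≈ 0.74790, so ∠M ≈ 0.726 rad.

∠M ≈ 0.7259 rad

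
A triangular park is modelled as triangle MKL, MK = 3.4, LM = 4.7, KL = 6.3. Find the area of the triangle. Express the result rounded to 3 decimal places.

area ≈ 7.846

Semiperimeter s = (6.3 + 4.7 + 3.4)/2 = 7.2.
Heron's formula: area = √(7.2·0.9·2.5·3.8) ≈ 7.846.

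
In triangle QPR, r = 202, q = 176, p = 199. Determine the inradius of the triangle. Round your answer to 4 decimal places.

Semiperimeter s = (176 + 199 + 202)/2 = 288.5.
Heron's formula: area = √(288.5·112.5·89.5·86.5) ≈ 15851.
Inradius = area/s = 15851/288.5 ≈ 54.944.

54.9443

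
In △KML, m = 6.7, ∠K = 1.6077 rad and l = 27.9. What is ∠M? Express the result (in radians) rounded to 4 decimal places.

0.2335

By the law of cosines, k² = m² + l² − 2·m·l·cos K = 837.09, so k ≈ 28.933.
Law of cosines again: cos M = (l² + k² − m²)/(2·l·k) ≈ 0.97286, so ∠M ≈ 0.2335 rad.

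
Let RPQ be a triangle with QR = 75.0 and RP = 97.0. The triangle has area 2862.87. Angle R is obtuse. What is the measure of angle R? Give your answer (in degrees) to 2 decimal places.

From area = ½·QR·RP·sin R, we get sin R = 2·area/(QR·RP) ≈ 0.78704.
Taking the obtuse solution, ∠R ≈ 128.09°.

∠R ≈ 128.09°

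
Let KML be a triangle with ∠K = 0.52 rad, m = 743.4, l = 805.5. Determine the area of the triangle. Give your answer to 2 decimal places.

148768.07

Area = ½·m·l·sin K ≈ 1.4877e+05.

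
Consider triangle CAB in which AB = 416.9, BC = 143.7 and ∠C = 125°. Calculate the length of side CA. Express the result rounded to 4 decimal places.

317.5139

Law of sines: sin A = BC·sin C/AB ≈ 0.28235.
Since AB ≥ BC, only the acute value applies: ∠A ≈ 16.40°.
Then ∠B = 180° − ∠C − ∠A ≈ 38.60°.
Law of sines gives CA = AB·sin B/sin C ≈ 317.51.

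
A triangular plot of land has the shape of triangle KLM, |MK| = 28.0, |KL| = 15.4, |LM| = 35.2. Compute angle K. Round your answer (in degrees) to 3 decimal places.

By the law of cosines, cos K = (|MK|² + |KL|² − |LM|²) / (2·|MK|·|KL|) ≈ -0.25264, so ∠K ≈ 104.63°.

∠K ≈ 104.634°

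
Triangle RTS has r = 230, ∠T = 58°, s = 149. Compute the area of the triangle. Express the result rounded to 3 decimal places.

Area = ½·s·r·sin T ≈ 14531.

area ≈ 14531.304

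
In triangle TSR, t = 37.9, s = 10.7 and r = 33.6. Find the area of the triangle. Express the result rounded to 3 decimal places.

Semiperimeter p = (37.9 + 10.7 + 33.6)/2 = 41.1.
Heron's formula: area = √(41.1·3.2·30.4·7.5) ≈ 173.17.

173.166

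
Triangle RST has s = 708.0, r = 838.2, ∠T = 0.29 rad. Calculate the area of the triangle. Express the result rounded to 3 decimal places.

area ≈ 84848.545

Area = ½·r·s·sin T ≈ 84849.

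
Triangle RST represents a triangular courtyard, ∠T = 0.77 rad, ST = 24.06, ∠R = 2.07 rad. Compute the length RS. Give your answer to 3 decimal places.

The third angle is ∠S = π − ∠T − ∠R = 0.302 rad.
Law of sines: RS = ST·sin T/sin R ≈ 19.077.

19.077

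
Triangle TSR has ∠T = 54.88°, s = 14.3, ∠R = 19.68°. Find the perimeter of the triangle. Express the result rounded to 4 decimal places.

31.4307

The third angle is ∠S = 180° − ∠R − ∠T = 105.44°.
Law of sines: t = s·sin T/sin S ≈ 12.135.
Law of sines: r = s·sin R/sin S ≈ 4.9961.
Semiperimeter p = (12.135+14.3+4.9961)/2 = 15.715.
Perimeter = 12.135 + 14.3 + 4.9961 = 31.431.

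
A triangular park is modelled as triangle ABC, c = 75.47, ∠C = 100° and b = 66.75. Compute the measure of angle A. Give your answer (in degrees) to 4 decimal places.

∠A ≈ 19.4226°

Law of sines: sin B = b·sin C/c ≈ 0.87102.
Since c ≥ b, only the acute value applies: ∠B ≈ 60.58°.
Then ∠A = 180° − ∠C − ∠B ≈ 19.42°.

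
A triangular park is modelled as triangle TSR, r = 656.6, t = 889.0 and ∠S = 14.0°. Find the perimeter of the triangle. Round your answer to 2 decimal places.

1843.40

By the law of cosines, s² = r² + t² − 2·r·t·cos S = 88688, so s ≈ 297.8.
Semiperimeter p = (889+297.8+656.6)/2 = 921.7.
Perimeter = 889 + 297.8 + 656.6 = 1843.4.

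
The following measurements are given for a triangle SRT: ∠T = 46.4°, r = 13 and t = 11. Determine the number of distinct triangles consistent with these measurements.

2

r·sin T = 13·sin(46.4°) ≈ 9.414.
Since r sin T < t < r (9.414 < 11 < 13), two triangles exist.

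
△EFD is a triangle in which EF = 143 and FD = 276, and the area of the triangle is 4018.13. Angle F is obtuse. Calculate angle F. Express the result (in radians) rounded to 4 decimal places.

2.9365

From area = ½·EF·FD·sin F, we get sin F = 2·area/(EF·FD) ≈ 0.20361.
Taking the obtuse solution, ∠F ≈ 2.937 rad.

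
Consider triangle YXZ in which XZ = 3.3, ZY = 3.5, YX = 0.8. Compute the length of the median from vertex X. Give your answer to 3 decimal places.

1.644

Median from X: ½√(2·YX² + 2·XZ² − ZY²) ≈ 1.6439.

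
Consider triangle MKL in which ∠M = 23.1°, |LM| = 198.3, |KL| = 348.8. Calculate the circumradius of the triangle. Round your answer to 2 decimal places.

444.52

Law of sines: sin K = |LM|·sin M/|KL| ≈ 0.22305.
Since |KL| ≥ |LM|, only the acute value applies: ∠K ≈ 12.89°.
Then ∠L = 180° − ∠M − ∠K ≈ 144.01°.
Law of sines gives |MK| = |KL|·sin L/sin M ≈ 522.41.
Circumradius = |KL|/(2 sin M) ≈ 444.52.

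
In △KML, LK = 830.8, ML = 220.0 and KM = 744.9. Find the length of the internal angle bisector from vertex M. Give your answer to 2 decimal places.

By the law of cosines, cos M = (KM² + ML² − LK²) / (2·KM·ML) ≈ -0.26530, so ∠M ≈ 105.38°.
The bisector from M has length 2·KM·ML·cos(∠M/2)/(KM+ML) ≈ 205.88.

t_M ≈ 205.88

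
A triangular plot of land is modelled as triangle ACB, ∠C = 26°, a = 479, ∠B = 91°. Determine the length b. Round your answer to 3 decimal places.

537.512

The third angle is ∠A = 180° − ∠C − ∠B = 63.00°.
Law of sines: b = a·sin B/sin A ≈ 537.51.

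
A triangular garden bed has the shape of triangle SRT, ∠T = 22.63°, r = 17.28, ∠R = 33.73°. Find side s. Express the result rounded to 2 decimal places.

The third angle is ∠S = 180° − ∠R − ∠T = 123.64°.
Law of sines: s = r·sin S/sin R ≈ 25.908.

25.91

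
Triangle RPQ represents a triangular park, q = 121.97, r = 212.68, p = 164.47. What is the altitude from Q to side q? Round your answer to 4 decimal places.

h_Q ≈ 163.9108

Semiperimeter s = (212.68 + 164.47 + 121.97)/2 = 249.56.
Heron's formula: area = √(249.56·36.88·85.09·127.59) ≈ 9996.1.
The altitude from Q has length 2·area/q ≈ 163.91.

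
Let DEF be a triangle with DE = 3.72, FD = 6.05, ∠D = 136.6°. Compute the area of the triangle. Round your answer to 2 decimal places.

Area = ½·FD·DE·sin D ≈ 7.7318.

7.73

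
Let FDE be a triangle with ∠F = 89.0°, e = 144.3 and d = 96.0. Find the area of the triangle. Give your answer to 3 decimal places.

Area = ½·d·e·sin F ≈ 6925.3.

6925.345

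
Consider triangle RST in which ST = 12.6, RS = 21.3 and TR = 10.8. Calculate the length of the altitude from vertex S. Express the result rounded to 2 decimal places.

9.52

Semiperimeter s = (12.6 + 10.8 + 21.3)/2 = 22.35.
Heron's formula: area = √(22.35·9.75·11.55·1.05) ≈ 51.408.
The altitude from S has length 2·area/TR ≈ 9.5199.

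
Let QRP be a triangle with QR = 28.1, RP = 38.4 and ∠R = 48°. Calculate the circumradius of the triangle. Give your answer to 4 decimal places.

19.2681

By the law of cosines, PQ² = QR² + RP² − 2·QR·RP·cos R = 820.13, so PQ ≈ 28.638.
Area = ½·QR·RP·sin R ≈ 400.94.
Circumradius = PQ/(2 sin R) ≈ 19.268.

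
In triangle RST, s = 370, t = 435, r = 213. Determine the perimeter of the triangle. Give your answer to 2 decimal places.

perimeter ≈ 1018.00

Perimeter = 213 + 370 + 435 = 1018.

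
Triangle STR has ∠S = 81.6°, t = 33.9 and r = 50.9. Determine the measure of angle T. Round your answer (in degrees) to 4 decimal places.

36.1249

By the law of cosines, s² = t² + r² − 2·t·r·cos S = 3235.9, so s ≈ 56.885.
Law of cosines again: cos T = (r² + s² − t²)/(2·r·s) ≈ 0.80773, so ∠T ≈ 36.12°.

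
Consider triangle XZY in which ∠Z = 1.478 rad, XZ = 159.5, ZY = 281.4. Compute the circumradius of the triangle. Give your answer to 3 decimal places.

By the law of cosines, YX² = XZ² + ZY² − 2·XZ·ZY·cos Z = 96308, so YX ≈ 310.34.
Area = ½·XZ·ZY·sin Z ≈ 22345.
Circumradius = YX/(2 sin Z) ≈ 155.84.

155.838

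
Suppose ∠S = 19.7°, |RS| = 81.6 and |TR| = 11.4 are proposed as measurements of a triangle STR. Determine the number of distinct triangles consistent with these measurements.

|RS|·sin S = 81.6·sin(19.7°) ≈ 27.51.
Since |TR| = 11.4 < 27.51 = |RS| sin S, no triangle exists.

0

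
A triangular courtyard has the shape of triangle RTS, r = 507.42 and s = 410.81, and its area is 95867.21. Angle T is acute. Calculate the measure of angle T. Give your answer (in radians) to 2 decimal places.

From area = ½·s·r·sin T, we get sin T = 2·area/(s·r) ≈ 0.91980.
Taking the acute solution, ∠T ≈ 1.168 rad.

∠T ≈ 1.17 rad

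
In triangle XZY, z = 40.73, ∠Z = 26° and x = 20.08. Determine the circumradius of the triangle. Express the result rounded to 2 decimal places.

R ≈ 46.46

Law of sines: sin X = x·sin Z/z ≈ 0.21612.
Since z ≥ x, only the acute value applies: ∠X ≈ 12.48°.
Then ∠Y = 180° − ∠Z − ∠X ≈ 141.52°.
Law of sines gives y = z·sin Y/sin Z ≈ 57.815.
Circumradius = z/(2 sin Z) ≈ 46.456.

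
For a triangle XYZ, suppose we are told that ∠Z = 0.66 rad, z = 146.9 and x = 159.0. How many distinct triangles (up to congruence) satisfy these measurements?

2

x·sin Z = 159.0·sin(0.66 rad) ≈ 97.49.
Since x sin Z < z < x (97.49 < 146.9 < 159.0), two triangles exist.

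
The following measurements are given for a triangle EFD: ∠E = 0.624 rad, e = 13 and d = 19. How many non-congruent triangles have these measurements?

2

d·sin E = 19·sin(0.624 rad) ≈ 11.1.
Since d sin E < e < d (11.1 < 13 < 19), two triangles exist.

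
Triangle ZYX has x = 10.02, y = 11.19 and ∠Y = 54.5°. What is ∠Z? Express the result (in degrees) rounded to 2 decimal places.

Law of sines: sin X = x·sin Y/y ≈ 0.72899.
Since y ≥ x, only the acute value applies: ∠X ≈ 46.80°.
Then ∠Z = 180° − ∠Y − ∠X ≈ 78.70°.

∠Z ≈ 78.70°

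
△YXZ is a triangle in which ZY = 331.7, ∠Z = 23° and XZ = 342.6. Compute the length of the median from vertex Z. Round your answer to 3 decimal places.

330.383

By the law of cosines, YX² = XZ² + ZY² − 2·XZ·ZY·cos Z = 18187, so YX ≈ 134.86.
Median from Z: ½√(2·XZ² + 2·ZY² − YX²) ≈ 330.38.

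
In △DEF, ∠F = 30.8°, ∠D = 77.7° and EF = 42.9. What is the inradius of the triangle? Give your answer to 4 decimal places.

The third angle is ∠E = 180° − ∠F − ∠D = 71.50°.
Law of sines: FD = EF·sin E/sin D ≈ 41.639.
Law of sines: DE = EF·sin F/sin D ≈ 22.483.
Area = ½·EF·FD·sin F ≈ 457.33.
Semiperimeter s = (42.9+41.639+22.483)/2 = 53.511.
Inradius = area/s = 457.33/53.511 ≈ 8.5466.

8.5466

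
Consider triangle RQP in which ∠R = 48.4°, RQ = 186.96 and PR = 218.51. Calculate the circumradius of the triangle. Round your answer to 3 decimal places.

112.787

By the law of cosines, QP² = PR² + RQ² − 2·PR·RQ·cos R = 28454, so QP ≈ 168.68.
Area = ½·PR·RQ·sin R ≈ 15275.
Circumradius = QP/(2 sin R) ≈ 112.79.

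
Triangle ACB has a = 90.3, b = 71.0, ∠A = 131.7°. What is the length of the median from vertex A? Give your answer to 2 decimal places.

Law of sines: sin B = b·sin A/a ≈ 0.58706.
Since a ≥ b, only the acute value applies: ∠B ≈ 35.95°.
Then ∠C = 180° − ∠A − ∠B ≈ 12.35°.
Law of sines gives c = a·sin C/sin A ≈ 25.871.
Median from A: ½√(2·c² + 2·b² − a²) ≈ 28.577.

m_A ≈ 28.58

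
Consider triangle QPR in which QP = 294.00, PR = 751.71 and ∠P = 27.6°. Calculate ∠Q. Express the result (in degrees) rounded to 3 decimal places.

136.900

By the law of cosines, RQ² = QP² + PR² − 2·QP·PR·cos P = 2.598e+05, so RQ ≈ 509.7.
Law of cosines again: cos Q = (RQ² + QP² − PR²)/(2·RQ·QP) ≈ -0.73017, so ∠Q ≈ 136.90°.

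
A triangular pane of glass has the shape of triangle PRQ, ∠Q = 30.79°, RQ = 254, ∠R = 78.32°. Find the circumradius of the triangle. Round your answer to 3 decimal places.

The third angle is ∠P = 180° − ∠R − ∠Q = 70.89°.
Law of sines: QP = RQ·sin R/sin P ≈ 263.25.
Law of sines: PR = RQ·sin Q/sin P ≈ 137.6.
Circumradius = RQ/(2 sin P) ≈ 134.41.

134.407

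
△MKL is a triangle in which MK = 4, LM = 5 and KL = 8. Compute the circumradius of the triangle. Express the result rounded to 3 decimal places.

4.889

By the law of cosines, cos M = (LM² + MK² − KL²) / (2·LM·MK) ≈ -0.57500, so ∠M ≈ 2.1834 rad.
Circumradius = KL/(2 sin M) ≈ 4.8891.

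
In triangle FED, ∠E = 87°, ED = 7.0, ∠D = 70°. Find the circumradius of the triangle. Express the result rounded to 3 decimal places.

R ≈ 8.958

The third angle is ∠F = 180° − ∠E − ∠D = 23.00°.
Law of sines: DF = ED·sin E/sin F ≈ 17.891.
Law of sines: FE = ED·sin D/sin F ≈ 16.835.
Circumradius = ED/(2 sin F) ≈ 8.9576.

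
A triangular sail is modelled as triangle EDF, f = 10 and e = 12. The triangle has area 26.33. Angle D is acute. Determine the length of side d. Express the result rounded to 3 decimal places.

From area = ½·f·e·sin D, we get sin D = 2·area/(f·e) ≈ 0.43883.
Taking the acute solution, ∠D ≈ 26.03°.
Law of cosines then gives d ≈ 5.3239.

5.324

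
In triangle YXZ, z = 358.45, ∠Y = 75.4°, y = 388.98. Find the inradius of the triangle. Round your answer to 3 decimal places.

Law of sines: sin Z = z·sin Y/y ≈ 0.89176.
Since y ≥ z, only the acute value applies: ∠Z ≈ 63.09°.
Then ∠X = 180° − ∠Y − ∠Z ≈ 41.51°.
Law of sines gives x = y·sin X/sin Y ≈ 266.37.
Area = ½·y·z·sin X ≈ 46199.
Semiperimeter s = (388.98+266.37+358.45)/2 = 506.9.
Inradius = area/s = 46199/506.9 ≈ 91.14.

91.140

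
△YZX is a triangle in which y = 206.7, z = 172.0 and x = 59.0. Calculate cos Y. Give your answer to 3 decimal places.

By the law of cosines, cos Y = (z² + x² − y²) / (2·z·x) ≈ -0.47595, so ∠Y ≈ 118.42°.

cos Y ≈ -0.476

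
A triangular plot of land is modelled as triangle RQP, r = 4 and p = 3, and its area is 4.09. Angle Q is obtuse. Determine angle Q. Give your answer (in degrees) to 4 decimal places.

137.0260

From area = ½·p·r·sin Q, we get sin Q = 2·area/(p·r) ≈ 0.68167.
Taking the obtuse solution, ∠Q ≈ 137.03°.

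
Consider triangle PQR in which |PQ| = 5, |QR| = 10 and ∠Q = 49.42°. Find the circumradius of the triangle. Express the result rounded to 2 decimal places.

5.10

By the law of cosines, |RP|² = |PQ|² + |QR|² − 2·|PQ|·|QR|·cos Q = 59.949, so |RP| ≈ 7.7427.
Area = ½·|PQ|·|QR|·sin Q ≈ 18.987.
Circumradius = |RP|/(2 sin Q) ≈ 5.0972.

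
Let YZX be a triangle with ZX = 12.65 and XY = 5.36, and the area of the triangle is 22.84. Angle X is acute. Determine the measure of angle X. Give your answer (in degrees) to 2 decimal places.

From area = ½·ZX·XY·sin X, we get sin X = 2·area/(ZX·XY) ≈ 0.67371.
Taking the acute solution, ∠X ≈ 42.35°.

42.35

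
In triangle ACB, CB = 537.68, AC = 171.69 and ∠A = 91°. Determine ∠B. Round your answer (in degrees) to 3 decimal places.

18.619

Law of sines: sin B = AC·sin A/CB ≈ 0.31927.
Since CB ≥ AC, only the acute value applies: ∠B ≈ 18.62°.
Then ∠C = 180° − ∠A − ∠B ≈ 70.38°.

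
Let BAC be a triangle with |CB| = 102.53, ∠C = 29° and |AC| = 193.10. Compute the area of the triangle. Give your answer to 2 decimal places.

4799.26

Area = ½·|AC|·|CB|·sin C ≈ 4799.3.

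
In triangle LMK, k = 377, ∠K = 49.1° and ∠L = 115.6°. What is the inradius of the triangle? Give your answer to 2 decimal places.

r ≈ 46.69

The third angle is ∠M = 180° − ∠K − ∠L = 15.30°.
Law of sines: l = k·sin L/sin K ≈ 449.81.
Law of sines: m = k·sin M/sin K ≈ 131.61.
Area = ½·k·l·sin M ≈ 22374.
Semiperimeter s = (449.81+131.61+377)/2 = 479.21.
Inradius = area/s = 22374/479.21 ≈ 46.688.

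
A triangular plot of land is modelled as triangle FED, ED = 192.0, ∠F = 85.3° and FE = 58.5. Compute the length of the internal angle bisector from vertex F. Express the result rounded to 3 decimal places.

65.609

Law of sines: sin D = FE·sin F/ED ≈ 0.30366.
Since ED ≥ FE, only the acute value applies: ∠D ≈ 17.68°.
Then ∠E = 180° − ∠F − ∠D ≈ 77.02°.
Law of sines gives DF = ED·sin E/sin F ≈ 187.73.
The bisector from F has length 2·DF·FE·cos(∠F/2)/(DF+FE) ≈ 65.609.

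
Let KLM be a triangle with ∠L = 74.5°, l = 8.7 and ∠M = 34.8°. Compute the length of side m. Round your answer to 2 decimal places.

The third angle is ∠K = 180° − ∠L − ∠M = 70.70°.
Law of sines: m = l·sin M/sin L ≈ 5.1526.

5.15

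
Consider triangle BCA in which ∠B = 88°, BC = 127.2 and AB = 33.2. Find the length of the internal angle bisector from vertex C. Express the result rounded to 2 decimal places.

127.68

By the law of cosines, CA² = AB² + BC² − 2·AB·BC·cos B = 16987, so CA ≈ 130.34.
Law of cosines again: cos C = (BC² + CA² − AB²)/(2·BC·CA) ≈ 0.96705, so ∠C ≈ 14.75°.
The bisector from C has length 2·BC·CA·cos(∠C/2)/(BC+CA) ≈ 127.68.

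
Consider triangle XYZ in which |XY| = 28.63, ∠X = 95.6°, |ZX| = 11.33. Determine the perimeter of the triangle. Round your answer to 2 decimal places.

By the law of cosines, |YZ|² = |ZX|² + |XY|² − 2·|ZX|·|XY|·cos X = 1011.4, so |YZ| ≈ 31.802.
Semiperimeter s = (31.802+11.33+28.63)/2 = 35.881.
Perimeter = 31.802 + 11.33 + 28.63 = 71.762.

71.76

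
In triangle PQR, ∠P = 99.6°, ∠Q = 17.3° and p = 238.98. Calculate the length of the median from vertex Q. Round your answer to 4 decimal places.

The third angle is ∠R = 180° − ∠P − ∠Q = 63.10°.
Law of sines: q = p·sin Q/sin P ≈ 72.076.
Law of sines: r = p·sin R/sin P ≈ 216.15.
Median from Q: ½√(2·r² + 2·p² − q²) ≈ 224.98.

m_Q ≈ 224.9825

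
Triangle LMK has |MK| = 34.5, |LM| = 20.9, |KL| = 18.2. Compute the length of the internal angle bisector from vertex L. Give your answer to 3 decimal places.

By the law of cosines, cos L = (|KL|² + |LM|² − |MK|²) / (2·|KL|·|LM|) ≈ -0.55497, so ∠L ≈ 2.159 rad.
The bisector from L has length 2·|KL|·|LM|·cos(∠L/2)/(|KL|+|LM|) ≈ 9.178.

9.178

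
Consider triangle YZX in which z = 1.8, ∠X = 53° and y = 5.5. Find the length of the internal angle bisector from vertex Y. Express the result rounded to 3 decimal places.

By the law of cosines, x² = y² + z² − 2·y·z·cos X = 21.574, so x ≈ 4.6448.
Law of cosines again: cos Y = (z² + x² − y²)/(2·z·x) ≈ -0.32509, so ∠Y ≈ 108.97°.
The bisector from Y has length 2·z·x·cos(∠Y/2)/(z+x) ≈ 1.5072.

1.507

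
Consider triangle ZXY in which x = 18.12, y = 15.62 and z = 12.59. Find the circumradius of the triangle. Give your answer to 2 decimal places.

R ≈ 9.23

By the law of cosines, cos Z = (x² + y² − z²) / (2·x·y) ≈ 0.73103, so ∠Z ≈ 43.03°.
Circumradius = z/(2 sin Z) ≈ 9.2255.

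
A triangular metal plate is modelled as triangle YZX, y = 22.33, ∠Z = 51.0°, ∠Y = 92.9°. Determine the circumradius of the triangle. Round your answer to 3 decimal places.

The third angle is ∠X = 180° − ∠Y − ∠Z = 36.10°.
Law of sines: z = y·sin Z/sin Y ≈ 17.376.
Law of sines: x = y·sin X/sin Y ≈ 13.174.
Circumradius = y/(2 sin Y) ≈ 11.179.

11.179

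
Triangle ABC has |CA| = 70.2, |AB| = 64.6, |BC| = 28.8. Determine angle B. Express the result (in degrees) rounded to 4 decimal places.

By the law of cosines, cos B = (|AB|² + |BC|² − |CA|²) / (2·|AB|·|BC|) ≈ 0.02004, so ∠B ≈ 88.85°.

∠B ≈ 88.8518°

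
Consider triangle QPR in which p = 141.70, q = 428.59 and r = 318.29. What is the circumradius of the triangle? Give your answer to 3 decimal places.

By the law of cosines, cos Q = (p² + r² − q²) / (2·p·r) ≈ -0.69068, so ∠Q ≈ 133.68°.
Circumradius = q/(2 sin Q) ≈ 296.33.

296.332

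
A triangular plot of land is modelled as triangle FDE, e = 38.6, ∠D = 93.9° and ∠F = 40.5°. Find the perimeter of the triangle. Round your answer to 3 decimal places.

perimeter ≈ 127.588

The third angle is ∠E = 180° − ∠F − ∠D = 45.60°.
Law of sines: f = e·sin F/sin E ≈ 35.087.
Law of sines: d = e·sin D/sin E ≈ 53.901.
Semiperimeter s = (35.087+53.901+38.6)/2 = 63.794.
Perimeter = 35.087 + 53.901 + 38.6 = 127.59.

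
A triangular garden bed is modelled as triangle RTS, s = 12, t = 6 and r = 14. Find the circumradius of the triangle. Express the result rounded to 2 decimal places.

By the law of cosines, cos R = (t² + s² − r²) / (2·t·s) ≈ -0.11111, so ∠R ≈ 96.38°.
Circumradius = r/(2 sin R) ≈ 7.0436.

7.04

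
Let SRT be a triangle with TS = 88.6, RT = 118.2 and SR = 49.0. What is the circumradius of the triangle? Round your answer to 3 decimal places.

65.408

By the law of cosines, cos S = (TS² + SR² − RT²) / (2·TS·SR) ≈ -0.42847, so ∠S ≈ 115.37°.
Circumradius = RT/(2 sin S) ≈ 65.408.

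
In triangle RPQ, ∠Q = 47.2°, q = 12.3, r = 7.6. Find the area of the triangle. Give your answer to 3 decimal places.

area ≈ 44.965

Law of sines: sin R = r·sin Q/q ≈ 0.45336.
Since q ≥ r, only the acute value applies: ∠R ≈ 26.96°.
Then ∠P = 180° − ∠Q − ∠R ≈ 105.84°.
Law of sines gives p = q·sin P/sin Q ≈ 16.127.
Area = ½·q·r·sin P ≈ 44.965.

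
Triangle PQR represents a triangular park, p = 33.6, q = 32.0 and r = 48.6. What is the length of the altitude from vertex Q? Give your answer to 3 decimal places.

Semiperimeter s = (33.6 + 32 + 48.6)/2 = 57.1.
Heron's formula: area = √(57.1·23.5·25.1·8.5) ≈ 535.05.
The altitude from Q has length 2·area/q ≈ 33.441.

h_Q ≈ 33.441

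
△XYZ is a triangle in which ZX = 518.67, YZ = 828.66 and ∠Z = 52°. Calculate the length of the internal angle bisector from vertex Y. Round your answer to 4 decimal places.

t_Y ≈ 689.0900

By the law of cosines, XY² = YZ² + ZX² − 2·YZ·ZX·cos Z = 4.2647e+05, so XY ≈ 653.05.
Law of cosines again: cos Y = (XY² + YZ² − ZX²)/(2·XY·YZ) ≈ 0.77993, so ∠Y ≈ 38.75°.
The bisector from Y has length 2·XY·YZ·cos(∠Y/2)/(XY+YZ) ≈ 689.09.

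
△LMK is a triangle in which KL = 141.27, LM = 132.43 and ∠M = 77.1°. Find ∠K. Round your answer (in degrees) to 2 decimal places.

∠K ≈ 66.03°

Law of sines: sin K = LM·sin M/KL ≈ 0.91377.
Since KL ≥ LM, only the acute value applies: ∠K ≈ 66.03°.
Then ∠L = 180° − ∠M − ∠K ≈ 36.87°.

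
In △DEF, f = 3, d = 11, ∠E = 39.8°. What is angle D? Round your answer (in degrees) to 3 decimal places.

By the law of cosines, e² = f² + d² − 2·f·d·cos E = 79.293, so e ≈ 8.9047.
Law of cosines again: cos D = (e² + f² − d²)/(2·e·f) ≈ -0.61216, so ∠D ≈ 127.75°.

∠D ≈ 127.746°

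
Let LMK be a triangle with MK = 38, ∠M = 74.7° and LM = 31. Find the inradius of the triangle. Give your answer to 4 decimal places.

r ≈ 10.2154

By the law of cosines, KL² = LM² + MK² − 2·LM·MK·cos M = 1783.3, so KL ≈ 42.229.
Area = ½·LM·MK·sin M ≈ 568.12.
Semiperimeter s = (38+42.229+31)/2 = 55.615.
Inradius = area/s = 568.12/55.615 ≈ 10.215.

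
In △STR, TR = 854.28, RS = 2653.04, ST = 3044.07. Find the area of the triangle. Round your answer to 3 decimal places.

Semiperimeter s = (854.28 + 2653 + 3044.1)/2 = 3275.7.
Heron's formula: area = √(3275.7·2421.4·622.65·231.62) ≈ 1.0696e+06.

area ≈ 1069554.204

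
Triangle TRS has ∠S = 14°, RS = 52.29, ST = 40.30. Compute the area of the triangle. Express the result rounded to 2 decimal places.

254.90

Area = ½·RS·ST·sin S ≈ 254.9.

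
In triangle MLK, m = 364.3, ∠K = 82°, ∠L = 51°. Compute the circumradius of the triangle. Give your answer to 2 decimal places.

R ≈ 249.06

The third angle is ∠M = 180° − ∠L − ∠K = 47.00°.
Law of sines: l = m·sin L/sin M ≈ 387.11.
Law of sines: k = m·sin K/sin M ≈ 493.27.
Circumradius = m/(2 sin M) ≈ 249.06.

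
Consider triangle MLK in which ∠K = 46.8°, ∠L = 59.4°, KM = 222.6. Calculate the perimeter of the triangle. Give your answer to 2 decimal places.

659.47

The third angle is ∠M = 180° − ∠L − ∠K = 73.80°.
Law of sines: LK = KM·sin M/sin L ≈ 248.35.
Law of sines: ML = KM·sin K/sin L ≈ 188.52.
Semiperimeter s = (248.35+222.6+188.52)/2 = 329.73.
Perimeter = 248.35 + 222.6 + 188.52 = 659.47.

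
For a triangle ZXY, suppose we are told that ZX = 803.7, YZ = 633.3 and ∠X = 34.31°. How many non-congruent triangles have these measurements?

ZX·sin X = 803.7·sin(34.31°) ≈ 453.
Since ZX sin X < YZ < ZX (453 < 633.3 < 803.7), two triangles exist.

2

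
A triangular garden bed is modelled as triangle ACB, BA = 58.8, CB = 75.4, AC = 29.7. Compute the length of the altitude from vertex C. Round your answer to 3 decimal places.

Semiperimeter s = (75.4 + 58.8 + 29.7)/2 = 81.95.
Heron's formula: area = √(81.95·6.55·23.15·52.25) ≈ 805.77.
The altitude from C has length 2·area/BA ≈ 27.407.

h_C ≈ 27.407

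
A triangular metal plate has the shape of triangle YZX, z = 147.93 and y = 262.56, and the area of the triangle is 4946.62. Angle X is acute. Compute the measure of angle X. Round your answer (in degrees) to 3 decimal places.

From area = ½·y·z·sin X, we get sin X = 2·area/(y·z) ≈ 0.25471.
Taking the acute solution, ∠X ≈ 14.76°.

∠X ≈ 14.757°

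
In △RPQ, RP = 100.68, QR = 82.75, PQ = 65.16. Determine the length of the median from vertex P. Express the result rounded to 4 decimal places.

Median from P: ½√(2·RP² + 2·PQ² − QR²) ≈ 74.022.

m_P ≈ 74.0220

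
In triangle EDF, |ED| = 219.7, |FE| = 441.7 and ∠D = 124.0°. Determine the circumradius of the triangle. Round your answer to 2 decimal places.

Law of sines: sin F = |ED|·sin D/|FE| ≈ 0.41236.
Since |FE| ≥ |ED|, only the acute value applies: ∠F ≈ 24.35°.
Then ∠E = 180° − ∠D − ∠F ≈ 31.65°.
Law of sines gives |DF| = |FE|·sin E/sin D ≈ 279.54.
Circumradius = |FE|/(2 sin D) ≈ 266.39.

266.39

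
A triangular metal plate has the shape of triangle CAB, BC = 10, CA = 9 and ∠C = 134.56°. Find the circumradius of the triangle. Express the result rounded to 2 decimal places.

By the law of cosines, AB² = BC² + CA² − 2·BC·CA·cos C = 307.3, so AB ≈ 17.53.
Area = ½·BC·CA·sin C ≈ 32.063.
Circumradius = AB/(2 sin C) ≈ 12.301.

12.30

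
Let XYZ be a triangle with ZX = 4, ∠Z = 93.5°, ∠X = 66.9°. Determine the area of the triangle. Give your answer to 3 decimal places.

The third angle is ∠Y = 180° − ∠Z − ∠X = 19.60°.
Law of sines: YZ = ZX·sin X/sin Y ≈ 10.968.
Law of sines: XY = ZX·sin Z/sin Y ≈ 11.902.
Area = ½·ZX·YZ·sin Z ≈ 21.895.

21.895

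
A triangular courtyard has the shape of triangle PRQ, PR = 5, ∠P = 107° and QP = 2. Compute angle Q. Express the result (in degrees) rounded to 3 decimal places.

54.095

By the law of cosines, RQ² = QP² + PR² − 2·QP·PR·cos P = 34.847, so RQ ≈ 5.9032.
Law of cosines again: cos Q = (RQ² + QP² − PR²)/(2·RQ·QP) ≈ 0.58644, so ∠Q ≈ 54.10°.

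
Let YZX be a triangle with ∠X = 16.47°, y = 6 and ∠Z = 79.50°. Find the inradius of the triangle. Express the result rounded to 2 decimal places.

The third angle is ∠Y = 180° − ∠Z − ∠X = 84.03°.
Law of sines: z = y·sin Z/sin Y ≈ 5.9317.
Law of sines: x = y·sin X/sin Y ≈ 1.7104.
Area = ½·y·z·sin X ≈ 5.0451.
Semiperimeter s = (6+5.9317+1.7104)/2 = 6.821.
Inradius = area/s = 5.0451/6.821 ≈ 0.73965.

0.74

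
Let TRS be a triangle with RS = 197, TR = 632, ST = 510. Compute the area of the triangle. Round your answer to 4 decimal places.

Semiperimeter s = (197 + 510 + 632)/2 = 669.5.
Heron's formula: area = √(669.5·472.5·159.5·37.5) ≈ 43498.

area ≈ 43498.2890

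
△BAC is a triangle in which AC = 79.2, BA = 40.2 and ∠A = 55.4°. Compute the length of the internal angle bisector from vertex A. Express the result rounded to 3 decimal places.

By the law of cosines, CB² = BA² + AC² − 2·BA·AC·cos A = 4272.8, so CB ≈ 65.367.
The bisector from A has length 2·BA·AC·cos(∠A/2)/(BA+AC) ≈ 47.219.

47.219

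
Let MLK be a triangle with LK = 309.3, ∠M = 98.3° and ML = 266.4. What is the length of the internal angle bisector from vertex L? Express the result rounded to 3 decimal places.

t_L ≈ 280.385

Law of sines: sin K = ML·sin M/LK ≈ 0.85228.
Since LK ≥ ML, only the acute value applies: ∠K ≈ 58.46°.
Then ∠L = 180° − ∠M − ∠K ≈ 23.24°.
Law of sines gives KM = LK·sin L/sin M ≈ 123.33.
The bisector from L has length 2·ML·LK·cos(∠L/2)/(ML+LK) ≈ 280.39.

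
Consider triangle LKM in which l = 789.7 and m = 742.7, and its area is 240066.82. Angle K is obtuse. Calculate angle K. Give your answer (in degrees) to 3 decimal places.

∠K ≈ 125.052°

From area = ½·m·l·sin K, we get sin K = 2·area/(m·l) ≈ 0.81863.
Taking the obtuse solution, ∠K ≈ 125.05°.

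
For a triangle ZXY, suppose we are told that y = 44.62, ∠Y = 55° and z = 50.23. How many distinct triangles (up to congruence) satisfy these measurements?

z·sin Y = 50.23·sin(55°) ≈ 41.15.
Since z sin Y < y < z (41.15 < 44.62 < 50.23), two triangles exist.

2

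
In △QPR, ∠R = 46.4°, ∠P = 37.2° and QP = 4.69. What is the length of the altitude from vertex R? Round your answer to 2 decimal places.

The third angle is ∠Q = 180° − ∠P − ∠R = 96.40°.
Law of sines: PR = QP·sin Q/sin R ≈ 6.436.
Law of sines: RQ = QP·sin P/sin R ≈ 3.9156.
Area = ½·QP·PR·sin P ≈ 9.1249.
The altitude from R has length 2·area/QP ≈ 3.8912.

3.89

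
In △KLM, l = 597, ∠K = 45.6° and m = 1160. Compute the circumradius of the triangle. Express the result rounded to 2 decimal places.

599.13

By the law of cosines, k² = l² + m² − 2·l·m·cos K = 7.3295e+05, so k ≈ 856.12.
Area = ½·l·m·sin K ≈ 2.4739e+05.
Circumradius = k/(2 sin K) ≈ 599.13.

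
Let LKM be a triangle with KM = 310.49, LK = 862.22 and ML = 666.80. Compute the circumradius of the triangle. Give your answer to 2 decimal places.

494.17

By the law of cosines, cos L = (ML² + LK² − KM²) / (2·ML·LK) ≈ 0.94937, so ∠L ≈ 0.320 rad.
Circumradius = KM/(2 sin L) ≈ 494.17.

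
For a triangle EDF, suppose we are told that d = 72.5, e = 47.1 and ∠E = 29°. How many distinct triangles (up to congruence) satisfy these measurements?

2

d·sin E = 72.5·sin(29°) ≈ 35.15.
Since d sin E < e < d (35.15 < 47.1 < 72.5), two triangles exist.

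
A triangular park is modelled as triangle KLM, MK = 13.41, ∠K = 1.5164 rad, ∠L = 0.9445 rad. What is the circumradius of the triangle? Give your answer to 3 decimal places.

8.276

The third angle is ∠M = π − ∠K − ∠L = 0.6807 rad.
Law of sines: LM = MK·sin K/sin L ≈ 16.527.
Law of sines: KL = MK·sin M/sin L ≈ 10.416.
Circumradius = MK/(2 sin L) ≈ 8.2757.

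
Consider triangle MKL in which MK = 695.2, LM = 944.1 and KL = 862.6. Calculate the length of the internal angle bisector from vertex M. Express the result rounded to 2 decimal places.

By the law of cosines, cos M = (LM² + MK² − KL²) / (2·LM·MK) ≈ 0.48035, so ∠M ≈ 61.29°.
The bisector from M has length 2·LM·MK·cos(∠M/2)/(LM+MK) ≈ 688.92.

688.92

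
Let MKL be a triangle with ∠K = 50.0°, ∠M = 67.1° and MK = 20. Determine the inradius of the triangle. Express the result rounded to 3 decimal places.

The third angle is ∠L = 180° − ∠M − ∠K = 62.90°.
Law of sines: KL = MK·sin M/sin L ≈ 20.696.
Law of sines: LM = MK·sin K/sin L ≈ 17.21.
Area = ½·MK·KL·sin K ≈ 158.54.
Semiperimeter s = (20.696+17.21+20)/2 = 28.953.
Inradius = area/s = 158.54/28.953 ≈ 5.4757.

5.476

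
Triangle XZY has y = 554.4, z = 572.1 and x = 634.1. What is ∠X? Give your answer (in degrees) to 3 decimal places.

By the law of cosines, cos X = (z² + y² − x²) / (2·z·y) ≈ 0.36664, so ∠X ≈ 68.49°.

68.492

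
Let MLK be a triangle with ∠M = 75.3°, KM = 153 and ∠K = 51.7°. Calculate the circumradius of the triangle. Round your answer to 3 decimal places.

The third angle is ∠L = 180° − ∠K − ∠M = 53.00°.
Law of sines: LK = KM·sin M/sin L ≈ 185.31.
Law of sines: ML = KM·sin K/sin L ≈ 150.34.
Circumradius = KM/(2 sin L) ≈ 95.788.

95.788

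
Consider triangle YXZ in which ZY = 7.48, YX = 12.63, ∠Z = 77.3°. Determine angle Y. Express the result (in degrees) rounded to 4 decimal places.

Law of sines: sin X = ZY·sin Z/YX ≈ 0.57775.
Since YX ≥ ZY, only the acute value applies: ∠X ≈ 35.29°.
Then ∠Y = 180° − ∠Z − ∠X ≈ 67.41°.

∠Y ≈ 67.4075°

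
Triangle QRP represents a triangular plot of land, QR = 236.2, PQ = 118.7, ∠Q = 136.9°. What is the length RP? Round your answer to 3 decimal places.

332.901

By the law of cosines, RP² = PQ² + QR² − 2·PQ·QR·cos Q = 1.1082e+05, so RP ≈ 332.9.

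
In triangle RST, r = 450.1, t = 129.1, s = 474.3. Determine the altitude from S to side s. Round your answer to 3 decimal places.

122.365

Semiperimeter p = (450.1 + 474.3 + 129.1)/2 = 526.75.
Heron's formula: area = √(526.75·76.65·52.45·397.65) ≈ 29019.
The altitude from S has length 2·area/s ≈ 122.37.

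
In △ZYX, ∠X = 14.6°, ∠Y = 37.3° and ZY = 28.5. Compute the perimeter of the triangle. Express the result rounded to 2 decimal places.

The third angle is ∠Z = 180° − ∠Y − ∠X = 128.10°.
Law of sines: YX = ZY·sin Z/sin X ≈ 88.974.
Law of sines: XZ = ZY·sin Y/sin X ≈ 68.516.
Semiperimeter s = (88.974+68.516+28.5)/2 = 92.995.
Perimeter = 88.974 + 68.516 + 28.5 = 185.99.

perimeter ≈ 185.99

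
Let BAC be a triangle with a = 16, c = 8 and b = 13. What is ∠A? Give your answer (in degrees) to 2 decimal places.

By the law of cosines, cos A = (c² + b² − a²) / (2·c·b) ≈ -0.11058, so ∠A ≈ 96.35°.

∠A ≈ 96.35°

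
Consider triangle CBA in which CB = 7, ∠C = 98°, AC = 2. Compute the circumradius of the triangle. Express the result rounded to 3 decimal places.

By the law of cosines, BA² = AC² + CB² − 2·AC·CB·cos C = 56.897, so BA ≈ 7.543.
Area = ½·AC·CB·sin C ≈ 6.9319.
Circumradius = BA/(2 sin C) ≈ 3.8086.

R ≈ 3.809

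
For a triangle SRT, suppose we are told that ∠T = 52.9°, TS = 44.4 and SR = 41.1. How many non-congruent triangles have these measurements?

2

TS·sin T = 44.4·sin(52.9°) ≈ 35.41.
Since TS sin T < SR < TS (35.41 < 41.1 < 44.4), two triangles exist.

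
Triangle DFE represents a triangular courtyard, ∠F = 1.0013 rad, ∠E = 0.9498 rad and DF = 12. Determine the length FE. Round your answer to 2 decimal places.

13.70

The third angle is ∠D = π − ∠F − ∠E = 1.1905 rad.
Law of sines: FE = DF·sin D/sin E ≈ 13.701.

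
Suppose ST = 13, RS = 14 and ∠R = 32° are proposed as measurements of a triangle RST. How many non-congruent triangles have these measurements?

2

RS·sin R = 14·sin(32°) ≈ 7.419.
Since RS sin R < ST < RS (7.419 < 13 < 14), two triangles exist.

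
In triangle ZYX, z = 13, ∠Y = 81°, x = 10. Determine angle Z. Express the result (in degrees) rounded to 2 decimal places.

By the law of cosines, y² = x² + z² − 2·x·z·cos Y = 228.33, so y ≈ 15.11.
Law of cosines again: cos Z = (y² + x² − z²)/(2·y·x) ≈ 0.52721, so ∠Z ≈ 58.18°.

58.18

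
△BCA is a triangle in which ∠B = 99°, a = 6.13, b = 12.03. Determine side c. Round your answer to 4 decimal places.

9.4364

Law of sines: sin A = a·sin B/b ≈ 0.50329.
Since b ≥ a, only the acute value applies: ∠A ≈ 30.22°.
Then ∠C = 180° − ∠B − ∠A ≈ 50.78°.
Law of sines gives c = b·sin C/sin B ≈ 9.4364.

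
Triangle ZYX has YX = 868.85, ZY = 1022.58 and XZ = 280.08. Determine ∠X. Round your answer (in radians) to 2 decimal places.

By the law of cosines, cos X = (YX² + XZ² − ZY²) / (2·YX·XZ) ≈ -0.43626, so ∠X ≈ 2.0222 rad.

∠X ≈ 2.02 rad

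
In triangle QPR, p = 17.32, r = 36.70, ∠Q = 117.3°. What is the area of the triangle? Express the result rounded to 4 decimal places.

area ≈ 282.4221

Area = ½·p·r·sin Q ≈ 282.42.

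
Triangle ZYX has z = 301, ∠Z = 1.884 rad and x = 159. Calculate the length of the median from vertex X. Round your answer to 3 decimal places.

Law of sines: sin X = x·sin Z/z ≈ 0.50254.
Since z ≥ x, only the acute value applies: ∠X ≈ 0.527 rad.
Then ∠Y = π − ∠Z − ∠X ≈ 0.731 rad.
Law of sines gives y = z·sin Y/sin Z ≈ 211.24.
Median from X: ½√(2·z² + 2·y² − x²) ≈ 247.57.

247.572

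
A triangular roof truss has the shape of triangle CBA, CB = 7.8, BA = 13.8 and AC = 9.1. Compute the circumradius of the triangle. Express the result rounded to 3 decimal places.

By the law of cosines, cos C = (AC² + CB² − BA²) / (2·AC·CB) ≈ -0.32960, so ∠C ≈ 109.24°.
Circumradius = BA/(2 sin C) ≈ 7.3084.

R ≈ 7.308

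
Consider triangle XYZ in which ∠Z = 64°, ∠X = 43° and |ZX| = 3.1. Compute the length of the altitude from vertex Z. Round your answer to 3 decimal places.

h_Z ≈ 2.114

The third angle is ∠Y = 180° − ∠Z − ∠X = 73.00°.
Law of sines: |YZ| = |ZX|·sin X/sin Y ≈ 2.2108.
Law of sines: |XY| = |ZX|·sin Z/sin Y ≈ 2.9136.
Area = ½·|ZX|·|YZ|·sin Z ≈ 3.0799.
The altitude from Z has length 2·area/|XY| ≈ 2.1142.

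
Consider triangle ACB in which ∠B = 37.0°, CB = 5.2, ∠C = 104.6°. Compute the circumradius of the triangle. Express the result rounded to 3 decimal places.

R ≈ 4.186

The third angle is ∠A = 180° − ∠C − ∠B = 38.40°.
Law of sines: BA = CB·sin C/sin A ≈ 8.1013.
Law of sines: AC = CB·sin B/sin A ≈ 5.0382.
Circumradius = CB/(2 sin A) ≈ 4.1858.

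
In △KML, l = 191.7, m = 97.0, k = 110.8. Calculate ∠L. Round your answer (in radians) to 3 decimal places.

By the law of cosines, cos L = (k² + m² − l²) / (2·k·m) ≈ -0.70077, so ∠L ≈ 2.3473 rad.

2.347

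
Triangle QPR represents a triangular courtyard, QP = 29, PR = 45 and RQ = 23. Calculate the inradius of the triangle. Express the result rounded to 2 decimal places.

Semiperimeter s = (45 + 23 + 29)/2 = 48.5.
Heron's formula: area = √(48.5·3.5·25.5·19.5) ≈ 290.53.
Inradius = area/s = 290.53/48.5 ≈ 5.9903.

r ≈ 5.99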